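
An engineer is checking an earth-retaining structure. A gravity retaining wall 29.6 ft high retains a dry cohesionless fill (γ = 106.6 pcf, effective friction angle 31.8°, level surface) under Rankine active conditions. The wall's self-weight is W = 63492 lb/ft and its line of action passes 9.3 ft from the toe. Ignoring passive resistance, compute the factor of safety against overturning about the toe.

K_a = tan²(45° − 31.8°/2) = 0.3098.
P_a = ½K_aγH² = 0.5×0.3098×106.6×29.6² = 14470 lb/ft, acting at H/3 = 9.867 ft above the base.
Overturning moment M_o = P_a × H/3 = 14470 × 9.867 = 142700.
Resisting moment M_r = W × 9.3 = 63492 × 9.3 = 590500.
FS_overturning = M_r/M_o = 590500/142700 = 4.137.

4.14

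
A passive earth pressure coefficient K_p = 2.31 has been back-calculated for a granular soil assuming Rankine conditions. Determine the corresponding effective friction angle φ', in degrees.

K_p = (1+sin φ)/(1−sin φ) ⇒ sin φ = (K_p − 1)/(K_p + 1) = 0.3958.
φ = arcsin(0.3958) = 23.31°.

23.3°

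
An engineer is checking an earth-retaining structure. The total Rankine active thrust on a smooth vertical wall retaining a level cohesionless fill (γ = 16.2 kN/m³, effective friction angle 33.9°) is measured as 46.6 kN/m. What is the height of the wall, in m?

K_a = 0.2839. P_a = ½ K_a γ H² ⇒ H = √(2P_a/(K_a γ)).
H = √(2×46.6/(0.2839×16.2)) = 4.502 m.

4.50 m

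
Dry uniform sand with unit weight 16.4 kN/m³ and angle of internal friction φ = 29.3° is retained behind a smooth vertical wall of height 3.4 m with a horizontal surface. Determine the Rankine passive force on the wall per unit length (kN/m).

276 kN/m

K_p = tan²(45° + φ/2) = 2.917.
P_p = ½ K_p γ H² = 0.5 × 2.917 × 16.4 × 3.4² = 276.5 kN/m.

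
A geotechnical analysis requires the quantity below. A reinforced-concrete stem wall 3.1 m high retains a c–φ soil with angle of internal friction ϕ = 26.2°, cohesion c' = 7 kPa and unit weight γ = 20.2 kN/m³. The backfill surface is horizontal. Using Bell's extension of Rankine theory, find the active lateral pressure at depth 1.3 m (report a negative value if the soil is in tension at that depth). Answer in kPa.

1.46 kPa

K_a = (1 − sin φ)/(1 + sin φ) = 0.3874.
σ_a = K_a γ z − 2c√K_a = 0.3874×20.2×1.3 − 2×7×0.6224 = 1.460 kPa.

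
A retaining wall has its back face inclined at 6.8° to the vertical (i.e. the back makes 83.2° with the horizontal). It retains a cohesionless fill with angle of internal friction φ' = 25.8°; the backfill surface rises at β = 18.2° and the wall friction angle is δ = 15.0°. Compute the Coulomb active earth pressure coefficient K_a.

K_a = sin²(α+φ) / [sin²α · sin(α−δ) · (1 + √{sin(φ+δ)sin(φ−β) / (sin(α−δ)sin(α+β))})²].
With α = 83.2°, φ = 25.8°, δ = 15.0°, β = 18.2°: K_a = 0.5707.

0.571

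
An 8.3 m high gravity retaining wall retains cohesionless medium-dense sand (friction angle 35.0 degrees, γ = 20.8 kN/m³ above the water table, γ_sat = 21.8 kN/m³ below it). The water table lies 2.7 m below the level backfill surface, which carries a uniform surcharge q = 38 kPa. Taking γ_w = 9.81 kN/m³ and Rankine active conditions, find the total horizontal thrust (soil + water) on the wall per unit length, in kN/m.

K_a = tan²(45° − φ/2) = 0.2710.
γ' = 21.8 − 9.81 = 11.99 kN/m³. h₂ = H − d_w = 5.6 m.
σ'_h: at surface K_a·q = 10.30; at WT K_a(q+γd_w) = 25.52; at base K_a(q+γd_w+γ'h₂) = 43.71 kPa.
P₁ = ½(10.30+25.52)×2.7 = 48.35; P₂ = ½(25.52+43.71)×5.6 = 193.8; P_w = ½γ_w h₂² = 153.8.
Total = 48.35+193.8+153.8 = 396.0 kN/m.

396 kN/m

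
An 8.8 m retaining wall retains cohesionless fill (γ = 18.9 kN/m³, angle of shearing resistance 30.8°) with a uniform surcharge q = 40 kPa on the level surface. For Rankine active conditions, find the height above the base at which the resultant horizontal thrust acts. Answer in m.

K_a = 0.3227.
Triangular part P₁ = ½K_aγH² = 236.2 at H/3 = 2.933 m; rectangular part P₂ = K_a q H = 113.6 at H/2 = 4.400 m.
ȳ = (P₁·2.933 + P₂·4.400)/(P₁+P₂) = 3.410 m.

3.41 m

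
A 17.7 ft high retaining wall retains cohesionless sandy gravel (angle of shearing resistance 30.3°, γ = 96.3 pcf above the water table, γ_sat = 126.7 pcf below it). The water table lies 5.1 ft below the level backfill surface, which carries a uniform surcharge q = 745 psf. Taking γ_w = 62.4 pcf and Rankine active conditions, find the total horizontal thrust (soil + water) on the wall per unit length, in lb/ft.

13400 lb/ft

K_a = tan²(45° − φ/2) = 0.3293.
γ' = 126.7 − 62.4 = 64.30 pcf. h₂ = H − d_w = 12.6 ft.
σ'_h: at surface K_a·q = 245.3; at WT K_a(q+γd_w) = 407.1; at base K_a(q+γd_w+γ'h₂) = 673.9 psf.
P₁ = ½(245.3+407.1)×5.1 = 1664; P₂ = ½(407.1+673.9)×12.6 = 6810; P_w = ½γ_w h₂² = 4953.
Total = 1664+6810+4953 = 13430 lb/ft.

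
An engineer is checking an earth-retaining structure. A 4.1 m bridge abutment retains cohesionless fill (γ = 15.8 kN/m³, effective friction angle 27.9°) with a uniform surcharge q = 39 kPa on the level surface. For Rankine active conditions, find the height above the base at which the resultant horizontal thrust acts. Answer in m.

K_a = 0.3625.
Triangular part P₁ = ½K_aγH² = 48.13 at H/3 = 1.367 m; rectangular part P₂ = K_a q H = 57.96 at H/2 = 2.050 m.
ȳ = (P₁·1.367 + P₂·2.050)/(P₁+P₂) = 1.740 m.

1.74 m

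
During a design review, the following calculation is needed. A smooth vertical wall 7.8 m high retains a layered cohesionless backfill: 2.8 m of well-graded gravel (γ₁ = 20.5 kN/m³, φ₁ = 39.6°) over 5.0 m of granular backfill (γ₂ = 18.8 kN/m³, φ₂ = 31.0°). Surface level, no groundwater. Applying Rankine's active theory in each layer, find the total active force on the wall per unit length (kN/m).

185 kN/m

K_a1 = tan²(45°−39.6°/2) = 0.2214; K_a2 = tan²(45°−31.0°/2) = 0.3201.
Layer 1: σ at base = K_a1 γ₁ h₁ = 12.71 kPa; P₁ = ½×12.71×2.8 = 17.79.
Layer 2: σ_v at top = γ₁h₁ = 57.40; σ_h top = K_a2×57.40 = 18.37; σ_h base = K_a2×(57.40+18.8×5.0) = 48.46.
P₂ = ½(18.37+48.46)×5.0 = 167.1. Total P_a = 17.79+167.1 = 184.9 kN/m.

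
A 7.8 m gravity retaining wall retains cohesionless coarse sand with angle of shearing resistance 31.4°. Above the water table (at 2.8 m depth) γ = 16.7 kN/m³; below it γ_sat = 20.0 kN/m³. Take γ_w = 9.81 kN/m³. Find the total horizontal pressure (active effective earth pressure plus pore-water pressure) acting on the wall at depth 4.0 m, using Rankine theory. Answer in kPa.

K_a = (1 − sin φ)/(1 + sin φ) = 0.3149.
γ' = 20.0 − 9.81 = 10.19 kN/m³.
Effective vertical stress at 4.0 m: σ'_v = 16.7×2.8 + 10.19×1.20 = 58.99 kPa.
σ'_h = K_a σ'_v = 0.3149 × 58.99 = 18.58 kPa; u = γ_w × 1.20 = 11.77 kPa.
Total σ_h = 18.58 + 11.77 = 30.35 kPa.

30.3 kPa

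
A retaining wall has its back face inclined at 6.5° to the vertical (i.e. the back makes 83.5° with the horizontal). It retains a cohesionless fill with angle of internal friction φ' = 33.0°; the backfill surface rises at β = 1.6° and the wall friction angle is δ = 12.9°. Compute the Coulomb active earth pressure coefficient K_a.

K_a = sin²(α+φ) / [sin²α · sin(α−δ) · (1 + √{sin(φ+δ)sin(φ−β) / (sin(α−δ)sin(α+β))})²].
With α = 83.5°, φ = 33.0°, δ = 12.9°, β = 1.6°: K_a = 0.3234.

0.323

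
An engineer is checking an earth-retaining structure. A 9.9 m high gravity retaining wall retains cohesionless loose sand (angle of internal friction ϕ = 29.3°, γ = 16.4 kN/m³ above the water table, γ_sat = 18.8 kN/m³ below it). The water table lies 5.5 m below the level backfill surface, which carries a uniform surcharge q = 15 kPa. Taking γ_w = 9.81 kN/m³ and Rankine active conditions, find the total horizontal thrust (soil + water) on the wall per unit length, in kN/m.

K_a = tan²(45° − φ/2) = 0.3428.
γ' = 18.8 − 9.81 = 8.990 kN/m³. h₂ = H − d_w = 4.4 m.
σ'_h: at surface K_a·q = 5.143; at WT K_a(q+γd_w) = 36.07; at base K_a(q+γd_w+γ'h₂) = 49.63 kPa.
P₁ = ½(5.143+36.07)×5.5 = 113.3; P₂ = ½(36.07+49.63)×4.4 = 188.5; P_w = ½γ_w h₂² = 94.96.
Total = 113.3+188.5+94.96 = 396.8 kN/m.

397 kN/m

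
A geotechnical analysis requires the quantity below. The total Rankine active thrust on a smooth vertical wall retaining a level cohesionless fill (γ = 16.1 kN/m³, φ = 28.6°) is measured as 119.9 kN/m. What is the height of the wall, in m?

6.50 m

K_a = 0.3525. P_a = ½ K_a γ H² ⇒ H = √(2P_a/(K_a γ)).
H = √(2×119.9/(0.3525×16.1)) = 6.500 m.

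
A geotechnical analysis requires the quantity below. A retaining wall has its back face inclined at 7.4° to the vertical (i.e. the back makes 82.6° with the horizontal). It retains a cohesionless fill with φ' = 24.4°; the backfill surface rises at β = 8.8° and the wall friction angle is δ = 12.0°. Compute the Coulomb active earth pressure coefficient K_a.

0.495

K_a = sin²(α+φ) / [sin²α · sin(α−δ) · (1 + √{sin(φ+δ)sin(φ−β) / (sin(α−δ)sin(α+β))})²].
With α = 82.6°, φ = 24.4°, δ = 12.0°, β = 8.8°: K_a = 0.4949.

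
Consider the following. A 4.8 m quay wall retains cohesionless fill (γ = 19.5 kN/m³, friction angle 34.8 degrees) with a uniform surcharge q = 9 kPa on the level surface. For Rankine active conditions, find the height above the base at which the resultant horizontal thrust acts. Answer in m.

K_a = 0.2733.
Triangular part P₁ = ½K_aγH² = 61.40 at H/3 = 1.600 m; rectangular part P₂ = K_a q H = 11.81 at H/2 = 2.400 m.
ȳ = (P₁·1.600 + P₂·2.400)/(P₁+P₂) = 1.729 m.

1.73 m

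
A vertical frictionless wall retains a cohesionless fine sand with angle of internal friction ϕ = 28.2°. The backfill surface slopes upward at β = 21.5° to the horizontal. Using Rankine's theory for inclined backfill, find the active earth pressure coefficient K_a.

K_a = cos β · (cos β − √(cos²β − cos²φ)) / (cos β + √(cos²β − cos²φ)).
cos β = 0.9304, cos φ = 0.8813, √(cos²β − cos²φ) = 0.2983.
K_a = 0.9304 × (0.9304 − 0.2983)/(0.9304 + 0.2983) = 0.4787.

0.479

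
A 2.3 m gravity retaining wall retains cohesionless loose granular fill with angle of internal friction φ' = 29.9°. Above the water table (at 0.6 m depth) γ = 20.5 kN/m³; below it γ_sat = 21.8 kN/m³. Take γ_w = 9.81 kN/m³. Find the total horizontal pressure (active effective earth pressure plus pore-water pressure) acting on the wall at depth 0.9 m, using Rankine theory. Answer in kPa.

K_a = (1 − sin φ)/(1 + sin φ) = 0.3347.
γ' = 21.8 − 9.81 = 11.99 kN/m³.
Effective vertical stress at 0.9 m: σ'_v = 20.5×0.6 + 11.99×0.300 = 15.90 kPa.
σ'_h = K_a σ'_v = 0.3347 × 15.90 = 5.320 kPa; u = γ_w × 0.300 = 2.943 kPa.
Total σ_h = 5.320 + 2.943 = 8.263 kPa.

8.26 kPa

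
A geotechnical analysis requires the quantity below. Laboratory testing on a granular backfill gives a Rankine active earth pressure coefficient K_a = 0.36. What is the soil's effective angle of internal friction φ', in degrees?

K_a = tan²(45° − φ/2) ⇒ 45° − φ/2 = arctan(√0.36) = 30.96°.
φ = 2(45° − 30.96°) = 28.07°.

28.1°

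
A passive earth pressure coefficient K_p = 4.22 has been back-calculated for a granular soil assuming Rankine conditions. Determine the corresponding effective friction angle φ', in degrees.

K_p = (1+sin φ)/(1−sin φ) ⇒ sin φ = (K_p − 1)/(K_p + 1) = 0.6169.
φ = arcsin(0.6169) = 38.09°.

38.1°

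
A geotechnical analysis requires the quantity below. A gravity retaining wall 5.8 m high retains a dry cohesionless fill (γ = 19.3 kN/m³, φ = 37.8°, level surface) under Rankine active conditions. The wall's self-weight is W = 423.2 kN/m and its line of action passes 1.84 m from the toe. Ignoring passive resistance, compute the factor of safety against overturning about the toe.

K_a = tan²(45° − 37.8°/2) = 0.2400.
P_a = ½K_aγH² = 0.5×0.2400×19.3×5.8² = 77.91 kN/m, acting at H/3 = 1.933 m above the base.
Overturning moment M_o = P_a × H/3 = 77.91 × 1.933 = 150.6.
Resisting moment M_r = W × 1.84 = 423.2 × 1.84 = 778.7.
FS_overturning = M_r/M_o = 778.7/150.6 = 5.170.

5.17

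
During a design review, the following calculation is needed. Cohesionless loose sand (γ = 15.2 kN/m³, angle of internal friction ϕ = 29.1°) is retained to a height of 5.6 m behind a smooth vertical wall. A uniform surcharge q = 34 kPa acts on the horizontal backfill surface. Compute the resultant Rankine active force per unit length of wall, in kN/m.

148 kN/m

K_a = tan²(45° − φ/2) = 0.3456.
Soil triangle: ½ K_a γ H² = 0.5×0.3456×15.2×5.6² = 82.37 kN/m.
Surcharge rectangle: K_a q H = 0.3456×34×5.6 = 65.80 kN/m.
Total = 82.37 + 65.80 = 148.2 kN/m.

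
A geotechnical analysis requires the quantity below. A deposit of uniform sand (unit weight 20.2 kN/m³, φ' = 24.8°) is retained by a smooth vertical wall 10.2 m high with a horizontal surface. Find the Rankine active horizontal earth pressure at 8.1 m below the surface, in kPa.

66.9 kPa

K_a = (1 − sin φ)/(1 + sin φ) = 0.4090.
σ_h = K_a γ z = 0.4090 × 20.2 × 8.1 = 66.92 kPa.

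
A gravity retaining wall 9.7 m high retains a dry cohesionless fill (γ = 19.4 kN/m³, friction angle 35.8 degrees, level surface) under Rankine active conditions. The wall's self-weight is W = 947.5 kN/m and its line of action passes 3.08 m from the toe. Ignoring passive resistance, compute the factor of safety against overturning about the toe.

K_a = tan²(45° − 35.8°/2) = 0.2619.
P_a = ½K_aγH² = 0.5×0.2619×19.4×9.7² = 239.0 kN/m, acting at H/3 = 3.233 m above the base.
Overturning moment M_o = P_a × H/3 = 239.0 × 3.233 = 772.8.
Resisting moment M_r = W × 3.08 = 947.5 × 3.08 = 2918.
FS_overturning = M_r/M_o = 2918/772.8 = 3.777.

3.78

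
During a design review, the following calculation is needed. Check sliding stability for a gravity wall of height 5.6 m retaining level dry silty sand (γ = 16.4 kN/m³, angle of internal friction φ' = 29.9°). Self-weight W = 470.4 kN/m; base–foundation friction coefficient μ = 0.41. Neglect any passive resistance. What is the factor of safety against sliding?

K_a = tan²(45° − 29.9°/2) = 0.3347.
P_a = ½K_aγH² = 0.5×0.3347×16.4×5.6² = 86.06 kN/m, acting at H/3 = 1.867 m above the base.
FS_sliding = μW / P_a = 0.41×470.4 / 86.06 = 2.241.

2.24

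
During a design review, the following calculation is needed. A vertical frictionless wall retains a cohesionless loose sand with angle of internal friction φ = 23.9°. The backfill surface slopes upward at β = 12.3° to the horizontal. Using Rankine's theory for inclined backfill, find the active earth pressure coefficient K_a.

0.468

K_a = cos β · (cos β − √(cos²β − cos²φ)) / (cos β + √(cos²β − cos²φ)).
cos β = 0.9770, cos φ = 0.9143, √(cos²β − cos²φ) = 0.3446.
K_a = 0.9770 × (0.9770 − 0.3446)/(0.9770 + 0.3446) = 0.4675.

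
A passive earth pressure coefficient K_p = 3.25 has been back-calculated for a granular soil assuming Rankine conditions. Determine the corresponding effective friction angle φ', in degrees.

K_p = (1+sin φ)/(1−sin φ) ⇒ sin φ = (K_p − 1)/(K_p + 1) = 0.5294.
φ = arcsin(0.5294) = 31.97°.

32.0°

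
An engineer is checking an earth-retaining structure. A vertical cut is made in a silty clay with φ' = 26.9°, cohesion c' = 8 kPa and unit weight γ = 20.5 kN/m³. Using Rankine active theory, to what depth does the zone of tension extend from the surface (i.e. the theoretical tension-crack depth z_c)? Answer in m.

K_a = tan²(45° − 26.9°/2) = 0.3770; √K_a = 0.6140.
The active pressure is zero where K_a γ z = 2c√K_a, so z_c = 2c/(γ√K_a) = 2×8/(20.5×0.6140) = 1.271 m.

1.27 m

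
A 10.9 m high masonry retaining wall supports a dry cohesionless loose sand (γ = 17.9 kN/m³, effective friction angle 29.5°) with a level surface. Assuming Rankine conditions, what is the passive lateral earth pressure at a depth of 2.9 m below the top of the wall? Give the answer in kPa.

153 kPa

K_p = (1 + sin φ)/(1 − sin φ) = 2.940.
σ_h = K_p γ z = 2.940 × 17.9 × 2.9 = 152.6 kPa.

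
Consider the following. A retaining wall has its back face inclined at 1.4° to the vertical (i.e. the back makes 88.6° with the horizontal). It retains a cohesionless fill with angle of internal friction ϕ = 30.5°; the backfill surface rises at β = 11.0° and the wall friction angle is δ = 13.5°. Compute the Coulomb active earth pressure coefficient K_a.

0.354

K_a = sin²(α+φ) / [sin²α · sin(α−δ) · (1 + √{sin(φ+δ)sin(φ−β) / (sin(α−δ)sin(α+β))})²].
With α = 88.6°, φ = 30.5°, δ = 13.5°, β = 11.0°: K_a = 0.3545.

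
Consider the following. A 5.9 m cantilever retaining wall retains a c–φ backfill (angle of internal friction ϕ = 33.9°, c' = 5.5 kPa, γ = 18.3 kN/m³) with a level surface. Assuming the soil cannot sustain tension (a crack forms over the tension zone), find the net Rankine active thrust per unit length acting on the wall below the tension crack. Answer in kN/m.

59.2 kN/m

K_a = 0.2839; √K_a = 0.5328.
Tension-crack depth z_c = 2c/(γ√K_a) = 2×5.5/(18.3×0.5328) = 1.128 m.
σ_a at base = K_a γ H − 2c√K_a = 0.2839×18.3×5.9 − 2×5.5×0.5328 = 24.79 kPa.
P_a = ½ × 24.79 × (H − z_c) = 0.5×24.79×4.772 = 59.15 kN/m.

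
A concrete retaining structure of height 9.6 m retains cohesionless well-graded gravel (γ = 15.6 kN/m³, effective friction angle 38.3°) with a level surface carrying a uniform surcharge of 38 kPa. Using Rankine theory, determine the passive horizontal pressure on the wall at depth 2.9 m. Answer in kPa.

K_p = (1 + sin φ)/(1 − sin φ) = 4.260.
σ_v = γz + q = 15.6 × 2.9 + 38 = 83.24 kPa.
σ_h = K_p σ_v = 4.260 × 83.24 = 354.6 kPa.

355 kPa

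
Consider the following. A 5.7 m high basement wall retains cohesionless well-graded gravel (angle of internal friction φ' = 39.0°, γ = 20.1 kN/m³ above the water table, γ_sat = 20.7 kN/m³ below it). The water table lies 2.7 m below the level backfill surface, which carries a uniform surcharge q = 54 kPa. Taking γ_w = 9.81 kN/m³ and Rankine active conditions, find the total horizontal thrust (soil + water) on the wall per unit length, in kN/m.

179 kN/m

K_a = tan²(45° − φ/2) = 0.2275.
γ' = 20.7 − 9.81 = 10.89 kN/m³. h₂ = H − d_w = 3.0 m.
σ'_h: at surface K_a·q = 12.29; at WT K_a(q+γd_w) = 24.63; at base K_a(q+γd_w+γ'h₂) = 32.06 kPa.
P₁ = ½(12.29+24.63)×2.7 = 49.84; P₂ = ½(24.63+32.06)×3.0 = 85.05; P_w = ½γ_w h₂² = 44.14.
Total = 49.84+85.05+44.14 = 179.0 kN/m.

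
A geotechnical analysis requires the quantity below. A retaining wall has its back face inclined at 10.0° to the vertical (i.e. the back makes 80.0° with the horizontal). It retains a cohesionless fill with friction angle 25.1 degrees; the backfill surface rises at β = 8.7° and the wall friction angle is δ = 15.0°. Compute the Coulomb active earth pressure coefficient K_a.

0.506

K_a = sin²(α+φ) / [sin²α · sin(α−δ) · (1 + √{sin(φ+δ)sin(φ−β) / (sin(α−δ)sin(α+β))})²].
With α = 80.0°, φ = 25.1°, δ = 15.0°, β = 8.7°: K_a = 0.5058.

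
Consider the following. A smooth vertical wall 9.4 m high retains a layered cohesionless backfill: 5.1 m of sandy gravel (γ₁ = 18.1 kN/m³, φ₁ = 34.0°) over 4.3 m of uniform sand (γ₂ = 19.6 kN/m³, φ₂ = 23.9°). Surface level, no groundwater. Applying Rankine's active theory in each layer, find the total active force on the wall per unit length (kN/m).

311 kN/m

K_a1 = tan²(45°−34.0°/2) = 0.2827; K_a2 = tan²(45°−23.9°/2) = 0.4233.
Layer 1: σ at base = K_a1 γ₁ h₁ = 26.10 kPa; P₁ = ½×26.10×5.1 = 66.55.
Layer 2: σ_v at top = γ₁h₁ = 92.31; σ_h top = K_a2×92.31 = 39.08; σ_h base = K_a2×(92.31+19.6×4.3) = 74.76.
P₂ = ½(39.08+74.76)×4.3 = 244.8. Total P_a = 66.55+244.8 = 311.3 kN/m.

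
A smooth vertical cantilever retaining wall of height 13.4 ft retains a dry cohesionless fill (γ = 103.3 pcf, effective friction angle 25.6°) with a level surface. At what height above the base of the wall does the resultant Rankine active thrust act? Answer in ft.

4.47 ft

K_a = 0.3966.
The pressure distribution is triangular, so the resultant acts at H/3 above the base = 13.4/3 = 4.467 ft.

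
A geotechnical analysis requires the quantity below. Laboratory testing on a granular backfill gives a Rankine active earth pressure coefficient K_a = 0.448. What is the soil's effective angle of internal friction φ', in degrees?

22.4°

K_a = tan²(45° − φ/2) ⇒ 45° − φ/2 = arctan(√0.448) = 33.80°.
φ = 2(45° − 33.80°) = 22.41°.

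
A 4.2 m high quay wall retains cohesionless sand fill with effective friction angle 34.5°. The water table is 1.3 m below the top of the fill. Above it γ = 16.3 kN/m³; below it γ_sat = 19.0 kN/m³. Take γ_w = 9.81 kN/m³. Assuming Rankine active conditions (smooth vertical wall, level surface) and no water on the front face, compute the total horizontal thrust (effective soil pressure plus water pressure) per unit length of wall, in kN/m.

K_a = tan²(45° − φ/2) = 0.2768.
γ' = 19.0 − 9.81 = 9.190 kN/m³. Depth below WT = 2.9 m.
σ'_h at WT = K_a γ d_w = 5.866 kPa; at base = 5.866 + K_a γ' × 2.9 = 13.24 kPa.
P₁ (0–1.3 m) = ½×5.866×1.3 = 3.813. P₂ (1.3–4.2 m) = ½(5.866+13.24)×2.9 = 27.71.
P_w = ½ γ_w h₂² = 0.5×9.81×2.9² = 41.25. Total = 3.813+27.71+41.25 = 72.77 kN/m.

72.8 kN/m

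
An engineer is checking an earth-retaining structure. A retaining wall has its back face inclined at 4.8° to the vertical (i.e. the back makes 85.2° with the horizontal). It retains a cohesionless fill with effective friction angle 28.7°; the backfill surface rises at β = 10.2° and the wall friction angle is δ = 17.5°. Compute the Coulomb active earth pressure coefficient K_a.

K_a = sin²(α+φ) / [sin²α · sin(α−δ) · (1 + √{sin(φ+δ)sin(φ−β) / (sin(α−δ)sin(α+β))})²].
With α = 85.2°, φ = 28.7°, δ = 17.5°, β = 10.2°: K_a = 0.4051.

0.405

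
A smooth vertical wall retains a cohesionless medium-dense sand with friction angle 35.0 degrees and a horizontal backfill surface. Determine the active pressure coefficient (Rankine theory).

K_a = (1 − sin φ)/(1 + sin φ) = (1 − sin 35.0°)/(1 + sin 35.0°) = 0.2710.

0.271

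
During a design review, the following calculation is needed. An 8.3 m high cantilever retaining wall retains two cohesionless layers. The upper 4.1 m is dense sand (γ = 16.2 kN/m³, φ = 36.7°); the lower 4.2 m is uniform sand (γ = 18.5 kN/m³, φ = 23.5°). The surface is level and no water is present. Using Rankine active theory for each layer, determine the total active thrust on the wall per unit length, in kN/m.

K_a1 = tan²(45°−36.7°/2) = 0.2519; K_a2 = tan²(45°−23.5°/2) = 0.4298.
Layer 1: σ at base = K_a1 γ₁ h₁ = 16.73 kPa; P₁ = ½×16.73×4.1 = 34.29.
Layer 2: σ_v at top = γ₁h₁ = 66.42; σ_h top = K_a2×66.42 = 28.55; σ_h base = K_a2×(66.42+18.5×4.2) = 61.95.
P₂ = ½(28.55+61.95)×4.2 = 190.1. Total P_a = 34.29+190.1 = 224.3 kN/m.

224 kN/m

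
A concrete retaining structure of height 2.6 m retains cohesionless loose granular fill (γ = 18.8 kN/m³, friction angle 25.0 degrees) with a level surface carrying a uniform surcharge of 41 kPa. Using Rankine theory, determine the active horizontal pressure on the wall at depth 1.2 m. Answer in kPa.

K_a = (1 − sin φ)/(1 + sin φ) = 0.4059.
σ_v = γz + q = 18.8 × 1.2 + 41 = 63.56 kPa.
σ_h = K_a σ_v = 0.4059 × 63.56 = 25.80 kPa.

25.8 kPa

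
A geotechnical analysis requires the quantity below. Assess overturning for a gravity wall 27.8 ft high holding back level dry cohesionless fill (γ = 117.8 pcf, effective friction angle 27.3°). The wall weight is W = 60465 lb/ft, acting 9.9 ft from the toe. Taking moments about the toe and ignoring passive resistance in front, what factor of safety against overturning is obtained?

K_a = tan²(45° − 27.3°/2) = 0.3711.
P_a = ½K_aγH² = 0.5×0.3711×117.8×27.8² = 16890 lb/ft, acting at H/3 = 9.267 ft above the base.
Overturning moment M_o = P_a × H/3 = 16890 × 9.267 = 156600.
Resisting moment M_r = W × 9.9 = 60465 × 9.9 = 598600.
FS_overturning = M_r/M_o = 598600/156600 = 3.824.

3.82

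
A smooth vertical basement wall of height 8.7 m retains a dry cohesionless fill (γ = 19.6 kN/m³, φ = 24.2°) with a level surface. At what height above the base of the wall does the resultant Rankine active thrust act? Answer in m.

K_a = 0.4185.
The pressure distribution is triangular, so the resultant acts at H/3 above the base = 8.7/3 = 2.900 m.

2.90 m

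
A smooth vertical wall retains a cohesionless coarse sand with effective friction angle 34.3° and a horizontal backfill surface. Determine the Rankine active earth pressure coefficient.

K_a = (1 − sin φ)/(1 + sin φ) = (1 − sin 34.3°)/(1 + sin 34.3°) = 0.2792.

0.279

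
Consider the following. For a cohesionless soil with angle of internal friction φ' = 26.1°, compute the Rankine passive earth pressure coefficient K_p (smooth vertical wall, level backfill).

K_p = (1 + sin φ)/(1 − sin φ) = tan²(45° + 26.1°/2) = 2.571.

2.57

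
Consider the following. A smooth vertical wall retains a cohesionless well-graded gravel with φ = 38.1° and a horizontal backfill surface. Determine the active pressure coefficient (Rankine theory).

0.237

K_a = (1 − sin φ)/(1 + sin φ) = (1 − sin 38.1°)/(1 + sin 38.1°) = 0.2368.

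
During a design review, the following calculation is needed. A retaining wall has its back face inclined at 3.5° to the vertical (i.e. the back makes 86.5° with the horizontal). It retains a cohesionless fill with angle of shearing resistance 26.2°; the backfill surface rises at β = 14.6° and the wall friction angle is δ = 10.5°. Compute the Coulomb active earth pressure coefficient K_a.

K_a = sin²(α+φ) / [sin²α · sin(α−δ) · (1 + √{sin(φ+δ)sin(φ−β) / (sin(α−δ)sin(α+β))})²].
With α = 86.5°, φ = 26.2°, δ = 10.5°, β = 14.6°: K_a = 0.4793.

0.479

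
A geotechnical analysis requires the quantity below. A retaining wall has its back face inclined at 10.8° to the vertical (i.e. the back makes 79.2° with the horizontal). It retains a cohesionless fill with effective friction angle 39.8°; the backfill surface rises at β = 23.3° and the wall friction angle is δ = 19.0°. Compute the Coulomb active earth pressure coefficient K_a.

K_a = sin²(α+φ) / [sin²α · sin(α−δ) · (1 + √{sin(φ+δ)sin(φ−β) / (sin(α−δ)sin(α+β))})²].
With α = 79.2°, φ = 39.8°, δ = 19.0°, β = 23.3°: K_a = 0.3875.

0.387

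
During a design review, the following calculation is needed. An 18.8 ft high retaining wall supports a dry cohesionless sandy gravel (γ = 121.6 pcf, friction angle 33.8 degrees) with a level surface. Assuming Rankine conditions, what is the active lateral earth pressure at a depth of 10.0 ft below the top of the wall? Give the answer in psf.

347 psf

K_a = (1 − sin φ)/(1 + sin φ) = 0.2851.
σ_h = K_a γ z = 0.2851 × 121.6 × 10.0 = 346.7 psf.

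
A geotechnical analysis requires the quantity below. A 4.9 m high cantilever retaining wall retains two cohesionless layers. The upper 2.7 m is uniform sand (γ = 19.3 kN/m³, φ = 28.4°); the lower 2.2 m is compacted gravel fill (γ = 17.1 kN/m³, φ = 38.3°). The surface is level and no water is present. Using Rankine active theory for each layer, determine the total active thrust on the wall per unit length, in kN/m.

K_a1 = tan²(45°−28.4°/2) = 0.3554; K_a2 = tan²(45°−38.3°/2) = 0.2347.
Layer 1: σ at base = K_a1 γ₁ h₁ = 18.52 kPa; P₁ = ½×18.52×2.7 = 25.00.
Layer 2: σ_v at top = γ₁h₁ = 52.11; σ_h top = K_a2×52.11 = 12.23; σ_h base = K_a2×(52.11+17.1×2.2) = 21.06.
P₂ = ½(12.23+21.06)×2.2 = 36.62. Total P_a = 25.00+36.62 = 61.62 kN/m.

61.6 kN/m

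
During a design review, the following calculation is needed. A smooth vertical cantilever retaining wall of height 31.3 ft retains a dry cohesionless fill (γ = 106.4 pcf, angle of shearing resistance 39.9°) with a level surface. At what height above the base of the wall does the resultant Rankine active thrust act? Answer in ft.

K_a = 0.2184.
The pressure distribution is triangular, so the resultant acts at H/3 above the base = 31.3/3 = 10.43 ft.

10.4 ft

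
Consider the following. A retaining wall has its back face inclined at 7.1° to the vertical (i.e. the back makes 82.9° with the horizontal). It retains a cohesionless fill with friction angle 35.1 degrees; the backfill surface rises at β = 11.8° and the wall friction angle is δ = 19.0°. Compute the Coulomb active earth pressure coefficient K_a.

0.345

K_a = sin²(α+φ) / [sin²α · sin(α−δ) · (1 + √{sin(φ+δ)sin(φ−β) / (sin(α−δ)sin(α+β))})²].
With α = 82.9°, φ = 35.1°, δ = 19.0°, β = 11.8°: K_a = 0.3451.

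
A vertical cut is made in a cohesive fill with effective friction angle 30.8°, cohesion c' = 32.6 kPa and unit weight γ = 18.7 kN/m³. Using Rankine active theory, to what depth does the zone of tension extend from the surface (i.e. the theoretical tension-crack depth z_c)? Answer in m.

6.14 m

K_a = tan²(45° − 30.8°/2) = 0.3227; √K_a = 0.5681.
The active pressure is zero where K_a γ z = 2c√K_a, so z_c = 2c/(γ√K_a) = 2×32.6/(18.7×0.5681) = 6.138 m.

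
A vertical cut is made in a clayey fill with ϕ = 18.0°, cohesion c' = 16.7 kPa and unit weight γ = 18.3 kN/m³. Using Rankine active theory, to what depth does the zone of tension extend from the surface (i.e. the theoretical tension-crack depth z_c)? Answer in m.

2.51 m

K_a = tan²(45° − 18.0°/2) = 0.5279; √K_a = 0.7265.
The active pressure is zero where K_a γ z = 2c√K_a, so z_c = 2c/(γ√K_a) = 2×16.7/(18.3×0.7265) = 2.512 m.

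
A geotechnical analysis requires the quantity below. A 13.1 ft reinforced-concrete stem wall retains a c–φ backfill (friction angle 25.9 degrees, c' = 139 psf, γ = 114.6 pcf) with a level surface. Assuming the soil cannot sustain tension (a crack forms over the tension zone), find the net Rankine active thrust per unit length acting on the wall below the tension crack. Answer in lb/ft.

K_a = 0.3920; √K_a = 0.6261.
Tension-crack depth z_c = 2c/(γ√K_a) = 2×139/(114.6×0.6261) = 3.875 ft.
σ_a at base = K_a γ H − 2c√K_a = 0.3920×114.6×13.1 − 2×139×0.6261 = 414.4 psf.
P_a = ½ × 414.4 × (H − z_c) = 0.5×414.4×9.225 = 1912 lb/ft.

1910 lb/ft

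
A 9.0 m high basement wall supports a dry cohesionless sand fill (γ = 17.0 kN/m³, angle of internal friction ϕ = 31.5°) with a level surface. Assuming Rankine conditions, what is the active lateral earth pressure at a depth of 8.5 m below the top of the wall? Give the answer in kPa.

K_a = (1 − sin φ)/(1 + sin φ) = 0.3136.
σ_h = K_a γ z = 0.3136 × 17.0 × 8.5 = 45.32 kPa.

45.3 kPa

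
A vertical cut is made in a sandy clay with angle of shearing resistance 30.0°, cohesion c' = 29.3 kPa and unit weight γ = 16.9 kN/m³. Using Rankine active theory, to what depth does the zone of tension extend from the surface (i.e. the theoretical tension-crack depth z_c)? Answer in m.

K_a = tan²(45° − 30.0°/2) = 0.3333; √K_a = 0.5774.
The active pressure is zero where K_a γ z = 2c√K_a, so z_c = 2c/(γ√K_a) = 2×29.3/(16.9×0.5774) = 6.006 m.

6.01 m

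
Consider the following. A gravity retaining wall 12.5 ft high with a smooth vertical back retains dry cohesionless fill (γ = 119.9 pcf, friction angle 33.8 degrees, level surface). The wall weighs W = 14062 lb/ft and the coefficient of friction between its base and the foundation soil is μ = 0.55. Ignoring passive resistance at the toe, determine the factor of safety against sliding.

2.90

K_a = tan²(45° − 33.8°/2) = 0.2851.
P_a = ½K_aγH² = 0.5×0.2851×119.9×12.5² = 2671 lb/ft, acting at H/3 = 4.167 ft above the base.
FS_sliding = μW / P_a = 0.55×14062 / 2671 = 2.896.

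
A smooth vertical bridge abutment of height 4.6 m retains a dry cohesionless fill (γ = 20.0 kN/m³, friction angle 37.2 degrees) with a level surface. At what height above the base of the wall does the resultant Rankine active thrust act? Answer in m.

1.53 m

K_a = 0.2464.
The pressure distribution is triangular, so the resultant acts at H/3 above the base = 4.6/3 = 1.533 m.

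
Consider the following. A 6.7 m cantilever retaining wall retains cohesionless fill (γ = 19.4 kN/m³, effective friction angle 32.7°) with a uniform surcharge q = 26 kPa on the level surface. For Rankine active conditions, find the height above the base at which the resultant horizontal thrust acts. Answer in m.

K_a = 0.2985.
Triangular part P₁ = ½K_aγH² = 130.0 at H/3 = 2.233 m; rectangular part P₂ = K_a q H = 52.00 at H/2 = 3.350 m.
ȳ = (P₁·2.233 + P₂·3.350)/(P₁+P₂) = 2.552 m.

2.55 m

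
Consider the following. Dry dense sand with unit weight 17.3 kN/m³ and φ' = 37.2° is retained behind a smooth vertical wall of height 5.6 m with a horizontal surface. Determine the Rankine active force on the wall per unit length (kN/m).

K_a = tan²(45° − φ/2) = 0.2464.
P_a = ½ K_a γ H² = 0.5 × 0.2464 × 17.3 × 5.6² = 66.84 kN/m.

66.8 kN/m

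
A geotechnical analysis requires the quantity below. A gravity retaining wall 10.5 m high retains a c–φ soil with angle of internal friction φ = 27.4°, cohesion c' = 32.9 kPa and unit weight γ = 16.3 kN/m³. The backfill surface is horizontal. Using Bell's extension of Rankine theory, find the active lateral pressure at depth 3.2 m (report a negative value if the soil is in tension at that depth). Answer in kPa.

K_a = (1 − sin φ)/(1 + sin φ) = 0.3697.
σ_a = K_a γ z − 2c√K_a = 0.3697×16.3×3.2 − 2×32.9×0.6080 = -20.72 kPa.

-20.7 kPa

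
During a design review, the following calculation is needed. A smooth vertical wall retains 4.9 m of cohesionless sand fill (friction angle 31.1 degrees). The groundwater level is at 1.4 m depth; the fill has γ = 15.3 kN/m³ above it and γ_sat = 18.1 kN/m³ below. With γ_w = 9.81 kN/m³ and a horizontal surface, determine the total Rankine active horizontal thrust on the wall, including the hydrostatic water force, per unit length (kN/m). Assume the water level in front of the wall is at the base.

K_a = tan²(45° − φ/2) = 0.3188.
γ' = 18.1 − 9.81 = 8.290 kN/m³. Depth below WT = 3.5 m.
σ'_h at WT = K_a γ d_w = 6.829 kPa; at base = 6.829 + K_a γ' × 3.5 = 16.08 kPa.
P₁ (0–1.4 m) = ½×6.829×1.4 = 4.780. P₂ (1.4–4.9 m) = ½(6.829+16.08)×3.5 = 40.09.
P_w = ½ γ_w h₂² = 0.5×9.81×3.5² = 60.09. Total = 4.780+40.09+60.09 = 105.0 kN/m.

105 kN/m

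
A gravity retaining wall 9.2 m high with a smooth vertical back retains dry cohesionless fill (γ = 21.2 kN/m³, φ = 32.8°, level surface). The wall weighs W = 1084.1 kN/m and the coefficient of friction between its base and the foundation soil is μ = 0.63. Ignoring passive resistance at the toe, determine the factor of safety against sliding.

K_a = tan²(45° − 32.8°/2) = 0.2973.
P_a = ½K_aγH² = 0.5×0.2973×21.2×9.2² = 266.7 kN/m, acting at H/3 = 3.067 m above the base.
FS_sliding = μW / P_a = 0.63×1084.1 / 266.7 = 2.561.

2.56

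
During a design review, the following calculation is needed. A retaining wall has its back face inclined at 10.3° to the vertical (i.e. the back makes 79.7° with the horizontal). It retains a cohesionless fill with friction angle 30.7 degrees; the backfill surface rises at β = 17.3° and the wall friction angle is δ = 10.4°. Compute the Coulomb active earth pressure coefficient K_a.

K_a = sin²(α+φ) / [sin²α · sin(α−δ) · (1 + √{sin(φ+δ)sin(φ−β) / (sin(α−δ)sin(α+β))})²].
With α = 79.7°, φ = 30.7°, δ = 10.4°, β = 17.3°: K_a = 0.4914.

0.491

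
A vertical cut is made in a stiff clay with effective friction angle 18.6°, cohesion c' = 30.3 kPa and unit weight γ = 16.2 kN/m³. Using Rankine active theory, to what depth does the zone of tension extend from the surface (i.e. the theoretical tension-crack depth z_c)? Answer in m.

5.21 m

K_a = tan²(45° − 18.6°/2) = 0.5163; √K_a = 0.7186.
The active pressure is zero where K_a γ z = 2c√K_a, so z_c = 2c/(γ√K_a) = 2×30.3/(16.2×0.7186) = 5.206 m.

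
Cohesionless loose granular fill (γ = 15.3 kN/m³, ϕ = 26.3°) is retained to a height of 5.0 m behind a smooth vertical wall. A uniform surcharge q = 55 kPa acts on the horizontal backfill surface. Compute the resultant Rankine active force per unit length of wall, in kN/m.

K_a = tan²(45° − φ/2) = 0.3859.
Soil triangle: ½ K_a γ H² = 0.5×0.3859×15.3×5.0² = 73.81 kN/m.
Surcharge rectangle: K_a q H = 0.3859×55×5.0 = 106.1 kN/m.
Total = 73.81 + 106.1 = 179.9 kN/m.

180 kN/m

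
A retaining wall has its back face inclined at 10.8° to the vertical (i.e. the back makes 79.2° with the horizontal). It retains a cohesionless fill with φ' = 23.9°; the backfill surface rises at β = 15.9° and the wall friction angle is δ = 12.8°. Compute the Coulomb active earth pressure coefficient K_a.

0.633

K_a = sin²(α+φ) / [sin²α · sin(α−δ) · (1 + √{sin(φ+δ)sin(φ−β) / (sin(α−δ)sin(α+β))})²].
With α = 79.2°, φ = 23.9°, δ = 12.8°, β = 15.9°: K_a = 0.6330.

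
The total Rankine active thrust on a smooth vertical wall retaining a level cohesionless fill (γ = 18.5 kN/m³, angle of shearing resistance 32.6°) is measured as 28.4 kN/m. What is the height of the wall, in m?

K_a = 0.2997. P_a = ½ K_a γ H² ⇒ H = √(2P_a/(K_a γ)).
H = √(2×28.4/(0.2997×18.5)) = 3.200 m.

3.20 m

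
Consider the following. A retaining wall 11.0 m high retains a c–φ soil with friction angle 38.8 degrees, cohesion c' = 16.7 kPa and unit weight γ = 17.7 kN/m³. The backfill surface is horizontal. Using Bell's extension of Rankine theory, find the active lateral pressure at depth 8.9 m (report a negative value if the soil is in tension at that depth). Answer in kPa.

K_a = (1 − sin φ)/(1 + sin φ) = 0.2296.
σ_a = K_a γ z − 2c√K_a = 0.2296×17.7×8.9 − 2×16.7×0.4791 = 20.16 kPa.

20.2 kPa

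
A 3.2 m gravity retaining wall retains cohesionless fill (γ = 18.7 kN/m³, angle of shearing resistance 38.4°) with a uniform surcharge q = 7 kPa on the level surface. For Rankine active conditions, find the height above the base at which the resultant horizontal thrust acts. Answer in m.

K_a = 0.2337.
Triangular part P₁ = ½K_aγH² = 22.37 at H/3 = 1.067 m; rectangular part P₂ = K_a q H = 5.235 at H/2 = 1.600 m.
ȳ = (P₁·1.067 + P₂·1.600)/(P₁+P₂) = 1.168 m.

1.17 m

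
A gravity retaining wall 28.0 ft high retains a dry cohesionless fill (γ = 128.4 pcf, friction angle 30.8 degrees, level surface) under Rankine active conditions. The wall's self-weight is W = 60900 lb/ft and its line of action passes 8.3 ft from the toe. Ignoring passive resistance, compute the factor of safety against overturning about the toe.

K_a = tan²(45° − 30.8°/2) = 0.3227.
P_a = ½K_aγH² = 0.5×0.3227×128.4×28.0² = 16240 lb/ft, acting at H/3 = 9.333 ft above the base.
Overturning moment M_o = P_a × H/3 = 16240 × 9.333 = 151600.
Resisting moment M_r = W × 8.3 = 60900 × 8.3 = 505500.
FS_overturning = M_r/M_o = 505500/151600 = 3.334.

3.33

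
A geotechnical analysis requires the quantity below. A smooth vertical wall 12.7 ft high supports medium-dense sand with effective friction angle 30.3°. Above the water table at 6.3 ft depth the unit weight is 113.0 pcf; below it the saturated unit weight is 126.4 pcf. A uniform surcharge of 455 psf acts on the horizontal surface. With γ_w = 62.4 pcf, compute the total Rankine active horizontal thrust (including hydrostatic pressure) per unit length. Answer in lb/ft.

K_a = tan²(45° − φ/2) = 0.3293.
γ' = 126.4 − 62.4 = 64.00 pcf. h₂ = H − d_w = 6.4 ft.
σ'_h: at surface K_a·q = 149.8; at WT K_a(q+γd_w) = 384.3; at base K_a(q+γd_w+γ'h₂) = 519.2 psf.
P₁ = ½(149.8+384.3)×6.3 = 1682; P₂ = ½(384.3+519.2)×6.4 = 2891; P_w = ½γ_w h₂² = 1278.
Total = 1682+2891+1278 = 5852 lb/ft.

5850 lb/ft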